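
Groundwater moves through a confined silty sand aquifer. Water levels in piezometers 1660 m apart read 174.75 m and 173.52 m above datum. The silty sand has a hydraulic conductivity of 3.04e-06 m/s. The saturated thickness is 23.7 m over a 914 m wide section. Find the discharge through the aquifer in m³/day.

4.22

Convert K: 3.04e-06 m/s × 86400 = 0.2627 m/day.
Cross-sectional area A = 914 × 23.7 = 21662 m².
Hydraulic gradient i = (174.75 − 173.52) / 1660 = 1.23 / 1660 = 0.0007410.
Darcy's law: Q = K · A · i = 0.2627 × 21662 × 0.0007410 = 4.216 m³/day.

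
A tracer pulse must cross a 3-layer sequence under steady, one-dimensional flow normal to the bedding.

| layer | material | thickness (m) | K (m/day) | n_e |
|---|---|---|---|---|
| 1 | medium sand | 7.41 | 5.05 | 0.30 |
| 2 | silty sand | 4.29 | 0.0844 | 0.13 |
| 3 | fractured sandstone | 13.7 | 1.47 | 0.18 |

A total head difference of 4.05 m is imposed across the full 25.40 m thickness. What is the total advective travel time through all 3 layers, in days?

With flow normal to the layers, continuity requires the same specific discharge q through every layer.
Σ(b_i/K_i) = 7.41/5.05 + 4.29/0.0844 + 13.7/1.47 = 61.62 d.
q = Δh / Σ(b_i/K_i) = 4.05 / 61.62 = 0.06573 m/day.
In each layer the seepage velocity is v_i = q/n_i, so the layer transit time is t_i = b_i·n_i / q:
  layer 1 (medium sand): t_1 = 7.41 × 0.30 / 0.06573 = 33.82 d
  layer 2 (silty sand): t_2 = 4.29 × 0.13 / 0.06573 = 8.485 d
  layer 3 (fractured sandstone): t_3 = 13.7 × 0.18 / 0.06573 = 37.52 d
Total t = Σ t_i = 79.82 days.

79.8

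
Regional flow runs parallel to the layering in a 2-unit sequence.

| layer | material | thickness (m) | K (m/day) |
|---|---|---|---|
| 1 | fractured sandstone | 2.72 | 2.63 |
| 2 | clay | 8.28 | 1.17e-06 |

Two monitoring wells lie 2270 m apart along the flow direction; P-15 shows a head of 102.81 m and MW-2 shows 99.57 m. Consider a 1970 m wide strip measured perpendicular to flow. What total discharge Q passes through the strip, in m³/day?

20.1

Flow is parallel to layering, so each bed carries its own Darcy discharge and the transmissivities add.
Σ(K_i·b_i) = 2.63×2.72 + 1.17e-06×8.28 = 7.154 m²/day.
Hydraulic gradient i = (102.81 − 99.57) / 2270 = 3.24 / 2270 = 0.001427.
Q = Σ(K_i·b_i) · W · i = 7.154 × 1970 × 0.001427 = 20.11 m³/day.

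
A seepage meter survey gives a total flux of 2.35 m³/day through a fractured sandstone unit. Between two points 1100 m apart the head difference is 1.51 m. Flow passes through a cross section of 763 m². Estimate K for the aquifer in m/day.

Hydraulic gradient i = Δh / L = 1.51 / 1100 = 0.001373.
From Q = K·A·i, K = Q / (A·i) = 2.35 / (763.0 × 0.001373) = 2.244 m/day.

2.24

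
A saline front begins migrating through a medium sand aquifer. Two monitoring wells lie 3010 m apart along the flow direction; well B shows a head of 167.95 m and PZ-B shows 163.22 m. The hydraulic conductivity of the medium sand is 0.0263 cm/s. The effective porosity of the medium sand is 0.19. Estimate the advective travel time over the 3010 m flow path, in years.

Convert K: 0.0263 cm/s × 864 = 22.72 m/day.
Hydraulic gradient i = (167.95 − 163.22) / 3010 = 4.73 / 3010 = 0.001571.
Darcy flux q = K · i = 22.72 × 0.001571 = 0.03571 m/day.
Seepage velocity v = q / n_e = 0.03571 / 0.19 = 0.1879 m/day.
Travel time t = L / v = 3010 / 0.1879 = 16016 days = 43.85 years.

43.8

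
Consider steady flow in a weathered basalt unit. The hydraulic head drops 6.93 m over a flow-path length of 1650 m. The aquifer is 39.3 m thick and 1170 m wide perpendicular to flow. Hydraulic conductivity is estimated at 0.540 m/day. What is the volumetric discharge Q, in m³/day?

Cross-sectional area A = 1170 × 39.3 = 45981 m².
Hydraulic gradient i = Δh / L = 6.93 / 1650 = 0.004200.
Darcy's law: Q = K · A · i = 0.5400 × 45981 × 0.004200 = 104.3 m³/day.

104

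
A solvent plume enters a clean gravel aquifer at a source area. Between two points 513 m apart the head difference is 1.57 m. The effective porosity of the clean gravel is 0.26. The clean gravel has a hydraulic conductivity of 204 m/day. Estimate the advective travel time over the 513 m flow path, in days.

214

Hydraulic gradient i = Δh / L = 1.57 / 513 = 0.003060.
Darcy flux q = K · i = 204.0 × 0.003060 = 0.6243 m/day.
Seepage velocity v = q / n_e = 0.6243 / 0.26 = 2.401 m/day.
Travel time t = L / v = 513 / 2.401 = 213.6 days.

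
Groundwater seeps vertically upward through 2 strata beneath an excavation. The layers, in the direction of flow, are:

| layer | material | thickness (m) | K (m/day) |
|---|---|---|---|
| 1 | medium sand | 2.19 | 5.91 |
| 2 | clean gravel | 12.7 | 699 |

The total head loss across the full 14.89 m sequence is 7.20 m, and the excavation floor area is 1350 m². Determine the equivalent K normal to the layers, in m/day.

38.3

Flow is perpendicular to layering, so the layers act in series and the equivalent K is the thickness-weighted harmonic mean.
Total thickness L = 2.19 + 12.7 = 14.89 m.
Σ(b_i/K_i) = 2.19/5.91 + 12.7/699 = 0.3887 d.
K_eq = L / Σ(b_i/K_i) = 14.89 / 0.3887 = 38.30 m/day.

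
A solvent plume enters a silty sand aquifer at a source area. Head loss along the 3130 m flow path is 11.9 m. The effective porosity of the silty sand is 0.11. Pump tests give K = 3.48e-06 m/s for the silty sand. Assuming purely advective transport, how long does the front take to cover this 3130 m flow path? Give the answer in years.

Convert K: 3.48e-06 m/s × 86400 = 0.3007 m/day.
Hydraulic gradient i = Δh / L = 11.9 / 3130 = 0.003802.
Darcy flux q = K · i = 0.3007 × 0.003802 = 0.001143 m/day.
Seepage velocity v = q / n_e = 0.001143 / 0.11 = 0.01039 m/day.
Travel time t = L / v = 3130 / 0.01039 = 3.012e+05 days = 824.6 years.

825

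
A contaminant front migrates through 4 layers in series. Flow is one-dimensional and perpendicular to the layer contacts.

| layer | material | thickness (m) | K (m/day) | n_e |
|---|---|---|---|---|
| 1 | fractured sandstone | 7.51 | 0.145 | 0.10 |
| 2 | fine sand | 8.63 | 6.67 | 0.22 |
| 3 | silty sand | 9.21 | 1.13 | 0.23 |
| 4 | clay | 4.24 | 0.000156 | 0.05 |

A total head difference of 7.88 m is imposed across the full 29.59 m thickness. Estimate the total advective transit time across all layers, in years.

With flow normal to the layers, continuity requires the same specific discharge q through every layer.
Σ(b_i/K_i) = 7.51/0.145 + 8.63/6.67 + 9.21/1.13 + 4.24/0.000156 = 27241 d.
q = Δh / Σ(b_i/K_i) = 7.88 / 27241 = 0.0002893 m/day.
In each layer the seepage velocity is v_i = q/n_i, so the layer transit time is t_i = b_i·n_i / q:
  layer 1 (fractured sandstone): t_1 = 7.51 × 0.10 / 0.0002893 = 2596 d
  layer 2 (fine sand): t_2 = 8.63 × 0.22 / 0.0002893 = 6563 d
  layer 3 (silty sand): t_3 = 9.21 × 0.23 / 0.0002893 = 7323 d
  layer 4 (clay): t_4 = 4.24 × 0.05 / 0.0002893 = 732.9 d
Total t = Σ t_i = 17215 days = 47.13 years.

47.1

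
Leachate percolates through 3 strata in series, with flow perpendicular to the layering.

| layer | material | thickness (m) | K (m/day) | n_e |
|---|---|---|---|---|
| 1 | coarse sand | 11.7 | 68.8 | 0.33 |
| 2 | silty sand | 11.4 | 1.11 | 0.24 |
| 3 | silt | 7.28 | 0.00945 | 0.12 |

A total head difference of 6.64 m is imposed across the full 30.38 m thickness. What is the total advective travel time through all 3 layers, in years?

With flow normal to the layers, continuity requires the same specific discharge q through every layer.
Σ(b_i/K_i) = 11.7/68.8 + 11.4/1.11 + 7.28/0.00945 = 780.8 d.
q = Δh / Σ(b_i/K_i) = 6.64 / 780.8 = 0.008504 m/day.
In each layer the seepage velocity is v_i = q/n_i, so the layer transit time is t_i = b_i·n_i / q:
  layer 1 (coarse sand): t_1 = 11.7 × 0.33 / 0.008504 = 454.0 d
  layer 2 (silty sand): t_2 = 11.4 × 0.24 / 0.008504 = 321.7 d
  layer 3 (silt): t_3 = 7.28 × 0.12 / 0.008504 = 102.7 d
Total t = Σ t_i = 878.5 days = 2.405 years.

2.41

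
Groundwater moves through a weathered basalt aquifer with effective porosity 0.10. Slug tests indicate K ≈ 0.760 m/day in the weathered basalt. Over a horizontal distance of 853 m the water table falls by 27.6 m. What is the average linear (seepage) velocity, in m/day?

0.246

Hydraulic gradient i = Δh / L = 27.6 / 853 = 0.03236.
Darcy flux q = K · i = 0.7600 × 0.03236 = 0.02459 m/day.
Seepage velocity v = q / n_e = 0.02459 / 0.10 = 0.2459 m/day.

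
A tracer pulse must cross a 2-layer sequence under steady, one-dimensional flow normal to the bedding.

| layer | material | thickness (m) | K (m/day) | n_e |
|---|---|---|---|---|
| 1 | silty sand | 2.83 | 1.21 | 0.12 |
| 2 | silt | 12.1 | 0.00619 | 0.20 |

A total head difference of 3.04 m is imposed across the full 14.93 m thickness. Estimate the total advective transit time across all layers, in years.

4.86

With flow normal to the layers, continuity requires the same specific discharge q through every layer.
Σ(b_i/K_i) = 2.83/1.21 + 12.1/0.00619 = 1957 d.
q = Δh / Σ(b_i/K_i) = 3.04 / 1957 = 0.001553 m/day.
In each layer the seepage velocity is v_i = q/n_i, so the layer transit time is t_i = b_i·n_i / q:
  layer 1 (silty sand): t_1 = 2.83 × 0.12 / 0.001553 = 218.6 d
  layer 2 (silt): t_2 = 12.1 × 0.20 / 0.001553 = 1558 d
Total t = Σ t_i = 1777 days = 4.864 years.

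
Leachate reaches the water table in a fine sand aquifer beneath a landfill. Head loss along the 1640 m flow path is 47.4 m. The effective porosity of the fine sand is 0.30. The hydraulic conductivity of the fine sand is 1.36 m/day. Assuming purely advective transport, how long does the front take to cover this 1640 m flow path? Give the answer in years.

Hydraulic gradient i = Δh / L = 47.4 / 1640 = 0.02890.
Darcy flux q = K · i = 1.360 × 0.02890 = 0.03931 m/day.
Seepage velocity v = q / n_e = 0.03931 / 0.30 = 0.1310 m/day.
Travel time t = L / v = 1640 / 0.1310 = 12517 days = 34.27 years.

34.3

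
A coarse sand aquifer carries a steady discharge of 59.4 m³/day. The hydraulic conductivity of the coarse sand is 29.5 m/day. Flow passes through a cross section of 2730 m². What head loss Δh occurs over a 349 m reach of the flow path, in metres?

0.257

From Q = K·A·i, i = Q / (K·A) = 59.4 / (29.50 × 2730) = 0.0007376.
Head loss Δh = i · L = 0.0007376 × 349 = 0.2574 m.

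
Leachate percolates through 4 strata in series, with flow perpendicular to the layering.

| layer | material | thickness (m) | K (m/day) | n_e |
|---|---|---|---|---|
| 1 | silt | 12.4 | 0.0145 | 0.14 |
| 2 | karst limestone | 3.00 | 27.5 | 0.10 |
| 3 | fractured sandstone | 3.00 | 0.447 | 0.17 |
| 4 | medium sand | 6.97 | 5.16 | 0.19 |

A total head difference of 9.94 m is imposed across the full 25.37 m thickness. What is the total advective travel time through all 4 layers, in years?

With flow normal to the layers, continuity requires the same specific discharge q through every layer.
Σ(b_i/K_i) = 12.4/0.0145 + 3.00/27.5 + 3.00/0.447 + 6.97/5.16 = 863.3 d.
q = Δh / Σ(b_i/K_i) = 9.94 / 863.3 = 0.01151 m/day.
In each layer the seepage velocity is v_i = q/n_i, so the layer transit time is t_i = b_i·n_i / q:
  layer 1 (silt): t_1 = 12.4 × 0.14 / 0.01151 = 150.8 d
  layer 2 (karst limestone): t_2 = 3.00 × 0.10 / 0.01151 = 26.06 d
  layer 3 (fractured sandstone): t_3 = 3.00 × 0.17 / 0.01151 = 44.30 d
  layer 4 (medium sand): t_4 = 6.97 × 0.19 / 0.01151 = 115.0 d
Total t = Σ t_i = 336.2 days = 0.9203 years.

0.920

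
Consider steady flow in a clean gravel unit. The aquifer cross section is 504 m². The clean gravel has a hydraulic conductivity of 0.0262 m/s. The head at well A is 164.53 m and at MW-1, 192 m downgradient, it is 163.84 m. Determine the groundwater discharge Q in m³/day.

Convert K: 0.0262 m/s × 86400 = 2264 m/day.
Hydraulic gradient i = (164.53 − 163.84) / 192 = 0.69 / 192 = 0.003594.
Darcy's law: Q = K · A · i = 2264 × 504.0 × 0.003594 = 4100 m³/day.

4100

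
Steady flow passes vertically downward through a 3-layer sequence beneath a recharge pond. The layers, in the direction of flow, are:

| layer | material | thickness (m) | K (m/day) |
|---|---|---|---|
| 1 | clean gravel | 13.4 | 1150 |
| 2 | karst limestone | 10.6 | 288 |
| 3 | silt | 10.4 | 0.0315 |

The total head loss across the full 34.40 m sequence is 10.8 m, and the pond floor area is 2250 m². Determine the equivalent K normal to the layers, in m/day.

Flow is perpendicular to layering, so the layers act in series and the equivalent K is the thickness-weighted harmonic mean.
Total thickness L = 13.4 + 10.6 + 10.4 = 34.40 m.
Σ(b_i/K_i) = 13.4/1150 + 10.6/288 + 10.4/0.0315 = 330.2 d.
K_eq = L / Σ(b_i/K_i) = 34.40 / 330.2 = 0.1042 m/day.

0.104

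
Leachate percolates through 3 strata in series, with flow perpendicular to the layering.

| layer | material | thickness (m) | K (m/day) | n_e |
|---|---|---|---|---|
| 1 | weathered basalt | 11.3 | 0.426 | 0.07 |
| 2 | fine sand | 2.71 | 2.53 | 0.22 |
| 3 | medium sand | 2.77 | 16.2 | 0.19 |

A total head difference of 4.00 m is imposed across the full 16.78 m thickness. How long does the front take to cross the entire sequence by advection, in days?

13.3

With flow normal to the layers, continuity requires the same specific discharge q through every layer.
Σ(b_i/K_i) = 11.3/0.426 + 2.71/2.53 + 2.77/16.2 = 27.77 d.
q = Δh / Σ(b_i/K_i) = 4.00 / 27.77 = 0.1441 m/day.
In each layer the seepage velocity is v_i = q/n_i, so the layer transit time is t_i = b_i·n_i / q:
  layer 1 (weathered basalt): t_1 = 11.3 × 0.07 / 0.1441 = 5.491 d
  layer 2 (fine sand): t_2 = 2.71 × 0.22 / 0.1441 = 4.139 d
  layer 3 (medium sand): t_3 = 2.77 × 0.19 / 0.1441 = 3.654 d
Total t = Σ t_i = 13.28 days.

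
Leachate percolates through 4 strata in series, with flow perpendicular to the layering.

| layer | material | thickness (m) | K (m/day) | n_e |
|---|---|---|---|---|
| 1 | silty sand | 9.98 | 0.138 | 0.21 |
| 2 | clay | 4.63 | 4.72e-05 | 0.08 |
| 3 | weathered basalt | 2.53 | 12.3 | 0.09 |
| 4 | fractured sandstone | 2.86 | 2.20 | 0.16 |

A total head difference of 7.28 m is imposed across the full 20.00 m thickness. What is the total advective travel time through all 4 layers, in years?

116

With flow normal to the layers, continuity requires the same specific discharge q through every layer.
Σ(b_i/K_i) = 9.98/0.138 + 4.63/4.72e-05 + 2.53/12.3 + 2.86/2.20 = 98167 d.
q = Δh / Σ(b_i/K_i) = 7.28 / 98167 = 7.416e-05 m/day.
In each layer the seepage velocity is v_i = q/n_i, so the layer transit time is t_i = b_i·n_i / q:
  layer 1 (silty sand): t_1 = 9.98 × 0.21 / 7.416e-05 = 28261 d
  layer 2 (clay): t_2 = 4.63 × 0.08 / 7.416e-05 = 4995 d
  layer 3 (weathered basalt): t_3 = 2.53 × 0.09 / 7.416e-05 = 3070 d
  layer 4 (fractured sandstone): t_4 = 2.86 × 0.16 / 7.416e-05 = 6170 d
Total t = Σ t_i = 42496 days = 116.3 years.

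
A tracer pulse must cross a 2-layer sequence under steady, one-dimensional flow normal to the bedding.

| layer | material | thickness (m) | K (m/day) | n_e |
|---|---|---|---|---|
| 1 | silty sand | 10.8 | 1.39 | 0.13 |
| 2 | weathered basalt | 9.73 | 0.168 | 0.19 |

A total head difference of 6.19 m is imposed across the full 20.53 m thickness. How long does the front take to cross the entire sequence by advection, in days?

34.5

With flow normal to the layers, continuity requires the same specific discharge q through every layer.
Σ(b_i/K_i) = 10.8/1.39 + 9.73/0.168 = 65.69 d.
q = Δh / Σ(b_i/K_i) = 6.19 / 65.69 = 0.09424 m/day.
In each layer the seepage velocity is v_i = q/n_i, so the layer transit time is t_i = b_i·n_i / q:
  layer 1 (silty sand): t_1 = 10.8 × 0.13 / 0.09424 = 14.90 d
  layer 2 (weathered basalt): t_2 = 9.73 × 0.19 / 0.09424 = 19.62 d
Total t = Σ t_i = 34.52 days.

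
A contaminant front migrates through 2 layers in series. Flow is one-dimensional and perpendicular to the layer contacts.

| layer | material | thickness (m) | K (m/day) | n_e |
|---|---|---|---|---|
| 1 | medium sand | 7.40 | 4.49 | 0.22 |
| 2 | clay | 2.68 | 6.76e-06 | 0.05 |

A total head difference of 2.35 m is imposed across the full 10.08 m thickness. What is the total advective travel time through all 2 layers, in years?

With flow normal to the layers, continuity requires the same specific discharge q through every layer.
Σ(b_i/K_i) = 7.40/4.49 + 2.68/6.76e-06 = 3.965e+05 d.
q = Δh / Σ(b_i/K_i) = 2.35 / 3.965e+05 = 5.928e-06 m/day.
In each layer the seepage velocity is v_i = q/n_i, so the layer transit time is t_i = b_i·n_i / q:
  layer 1 (medium sand): t_1 = 7.40 × 0.22 / 5.928e-06 = 2.746e+05 d
  layer 2 (clay): t_2 = 2.68 × 0.05 / 5.928e-06 = 22606 d
Total t = Σ t_i = 2.973e+05 days = 813.8 years.

814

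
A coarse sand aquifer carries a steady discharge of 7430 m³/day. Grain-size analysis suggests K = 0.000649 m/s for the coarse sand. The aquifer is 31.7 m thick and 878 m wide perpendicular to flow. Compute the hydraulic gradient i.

0.00476

Convert K: 0.000649 m/s × 86400 = 56.07 m/day.
Cross-sectional area A = 878 × 31.7 = 27833 m².
From Q = K·A·i, i = Q / (K·A) = 7430 / (56.07 × 27833) = 0.004761.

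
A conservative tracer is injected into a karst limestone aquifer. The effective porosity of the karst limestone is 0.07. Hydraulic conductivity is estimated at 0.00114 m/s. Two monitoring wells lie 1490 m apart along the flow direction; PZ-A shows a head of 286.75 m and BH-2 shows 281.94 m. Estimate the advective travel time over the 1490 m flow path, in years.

0.898

Convert K: 0.00114 m/s × 86400 = 98.50 m/day.
Hydraulic gradient i = (286.75 − 281.94) / 1490 = 4.81 / 1490 = 0.003228.
Darcy flux q = K · i = 98.50 × 0.003228 = 0.3180 m/day.
Seepage velocity v = q / n_e = 0.3180 / 0.07 = 4.542 m/day.
Travel time t = L / v = 1490 / 4.542 = 328.0 days = 0.8981 years.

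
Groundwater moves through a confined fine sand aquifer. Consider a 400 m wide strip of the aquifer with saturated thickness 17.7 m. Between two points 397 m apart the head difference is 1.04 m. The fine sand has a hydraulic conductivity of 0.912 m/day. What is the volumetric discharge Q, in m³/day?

16.9

Cross-sectional area A = 400 × 17.7 = 7080 m².
Hydraulic gradient i = Δh / L = 1.04 / 397 = 0.002620.
Darcy's law: Q = K · A · i = 0.9120 × 7080 × 0.002620 = 16.91 m³/day.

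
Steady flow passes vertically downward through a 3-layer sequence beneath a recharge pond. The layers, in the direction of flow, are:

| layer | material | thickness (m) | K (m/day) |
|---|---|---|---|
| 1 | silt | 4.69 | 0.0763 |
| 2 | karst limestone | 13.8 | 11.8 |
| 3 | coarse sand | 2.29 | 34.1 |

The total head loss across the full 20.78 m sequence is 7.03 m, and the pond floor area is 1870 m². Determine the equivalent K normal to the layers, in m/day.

Flow is perpendicular to layering, so the layers act in series and the equivalent K is the thickness-weighted harmonic mean.
Total thickness L = 4.69 + 13.8 + 2.29 = 20.78 m.
Σ(b_i/K_i) = 4.69/0.0763 + 13.8/11.8 + 2.29/34.1 = 62.70 d.
K_eq = L / Σ(b_i/K_i) = 20.78 / 62.70 = 0.3314 m/day.

0.331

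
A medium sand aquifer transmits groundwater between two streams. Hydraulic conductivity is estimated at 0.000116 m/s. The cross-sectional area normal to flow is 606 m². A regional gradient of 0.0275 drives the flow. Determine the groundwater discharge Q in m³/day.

167

Convert K: 0.000116 m/s × 86400 = 10.02 m/day.
Hydraulic gradient i = 0.0275.
Darcy's law: Q = K · A · i = 10.02 × 606.0 × 0.02750 = 167.0 m³/day.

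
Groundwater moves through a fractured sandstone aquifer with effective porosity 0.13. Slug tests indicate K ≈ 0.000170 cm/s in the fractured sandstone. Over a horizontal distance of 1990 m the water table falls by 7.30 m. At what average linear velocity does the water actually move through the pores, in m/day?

Convert K: 0.000170 cm/s × 864 = 0.1469 m/day.
Hydraulic gradient i = Δh / L = 7.30 / 1990 = 0.003668.
Darcy flux q = K · i = 0.1469 × 0.003668 = 0.0005388 m/day.
Seepage velocity v = q / n_e = 0.0005388 / 0.13 = 0.004145 m/day.

0.00414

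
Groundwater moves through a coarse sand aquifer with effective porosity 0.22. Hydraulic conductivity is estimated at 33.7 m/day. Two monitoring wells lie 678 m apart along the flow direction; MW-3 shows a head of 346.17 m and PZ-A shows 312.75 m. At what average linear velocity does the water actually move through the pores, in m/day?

Hydraulic gradient i = (346.17 − 312.75) / 678 = 33.42 / 678 = 0.04929.
Darcy flux q = K · i = 33.70 × 0.04929 = 1.661 m/day.
Seepage velocity v = q / n_e = 1.661 / 0.22 = 7.551 m/day.

7.55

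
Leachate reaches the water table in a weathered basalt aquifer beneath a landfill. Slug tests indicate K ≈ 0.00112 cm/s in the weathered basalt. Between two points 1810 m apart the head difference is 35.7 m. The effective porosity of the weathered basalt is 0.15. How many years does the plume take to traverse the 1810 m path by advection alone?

38.9

Convert K: 0.00112 cm/s × 864 = 0.9677 m/day.
Hydraulic gradient i = Δh / L = 35.7 / 1810 = 0.01972.
Darcy flux q = K · i = 0.9677 × 0.01972 = 0.01909 m/day.
Seepage velocity v = q / n_e = 0.01909 / 0.15 = 0.1272 m/day.
Travel time t = L / v = 1810 / 0.1272 = 14225 days = 38.95 years.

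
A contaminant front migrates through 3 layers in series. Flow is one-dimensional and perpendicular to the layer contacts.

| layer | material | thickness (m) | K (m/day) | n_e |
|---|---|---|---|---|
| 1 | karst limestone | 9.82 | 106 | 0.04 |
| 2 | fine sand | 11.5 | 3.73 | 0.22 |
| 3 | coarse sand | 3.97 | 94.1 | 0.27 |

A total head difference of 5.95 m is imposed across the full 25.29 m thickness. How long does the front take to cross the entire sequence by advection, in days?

With flow normal to the layers, continuity requires the same specific discharge q through every layer.
Σ(b_i/K_i) = 9.82/106 + 11.5/3.73 + 3.97/94.1 = 3.218 d.
q = Δh / Σ(b_i/K_i) = 5.95 / 3.218 = 1.849 m/day.
In each layer the seepage velocity is v_i = q/n_i, so the layer transit time is t_i = b_i·n_i / q:
  layer 1 (karst limestone): t_1 = 9.82 × 0.04 / 1.849 = 0.2124 d
  layer 2 (fine sand): t_2 = 11.5 × 0.22 / 1.849 = 1.368 d
  layer 3 (coarse sand): t_3 = 3.97 × 0.27 / 1.849 = 0.5797 d
Total t = Σ t_i = 2.160 days.

2.16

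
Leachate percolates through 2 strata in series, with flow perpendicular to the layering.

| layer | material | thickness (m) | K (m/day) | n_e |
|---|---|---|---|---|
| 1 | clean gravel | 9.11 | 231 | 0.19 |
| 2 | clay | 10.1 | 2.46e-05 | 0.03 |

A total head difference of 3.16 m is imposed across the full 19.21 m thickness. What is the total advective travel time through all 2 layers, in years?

With flow normal to the layers, continuity requires the same specific discharge q through every layer.
Σ(b_i/K_i) = 9.11/231 + 10.1/2.46e-05 = 4.106e+05 d.
q = Δh / Σ(b_i/K_i) = 3.16 / 4.106e+05 = 7.697e-06 m/day.
In each layer the seepage velocity is v_i = q/n_i, so the layer transit time is t_i = b_i·n_i / q:
  layer 1 (clean gravel): t_1 = 9.11 × 0.19 / 7.697e-06 = 2.249e+05 d
  layer 2 (clay): t_2 = 10.1 × 0.03 / 7.697e-06 = 39368 d
Total t = Σ t_i = 2.643e+05 days = 723.5 years.

724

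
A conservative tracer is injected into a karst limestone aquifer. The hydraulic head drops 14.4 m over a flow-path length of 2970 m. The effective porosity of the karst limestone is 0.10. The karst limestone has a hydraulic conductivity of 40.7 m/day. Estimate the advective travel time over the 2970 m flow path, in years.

Hydraulic gradient i = Δh / L = 14.4 / 2970 = 0.004848.
Darcy flux q = K · i = 40.70 × 0.004848 = 0.1973 m/day.
Seepage velocity v = q / n_e = 0.1973 / 0.10 = 1.973 m/day.
Travel time t = L / v = 2970 / 1.973 = 1505 days = 4.121 years.

4.12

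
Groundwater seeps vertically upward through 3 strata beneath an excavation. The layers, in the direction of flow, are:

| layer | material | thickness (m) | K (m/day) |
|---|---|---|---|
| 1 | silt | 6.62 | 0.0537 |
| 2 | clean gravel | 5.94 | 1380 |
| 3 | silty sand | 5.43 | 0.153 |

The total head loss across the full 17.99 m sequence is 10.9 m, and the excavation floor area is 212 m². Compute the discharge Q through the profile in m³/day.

Flow is perpendicular to layering, so the layers act in series and the equivalent K is the thickness-weighted harmonic mean.
Total thickness L = 6.62 + 5.94 + 5.43 = 17.99 m.
Σ(b_i/K_i) = 6.62/0.0537 + 5.94/1380 + 5.43/0.153 = 158.8 d.
K_eq = L / Σ(b_i/K_i) = 17.99 / 158.8 = 0.1133 m/day.
Q = K_eq · A · (Δh/L) = 0.1133 × 212 × (10.9/17.99) = 14.55 m³/day.

14.6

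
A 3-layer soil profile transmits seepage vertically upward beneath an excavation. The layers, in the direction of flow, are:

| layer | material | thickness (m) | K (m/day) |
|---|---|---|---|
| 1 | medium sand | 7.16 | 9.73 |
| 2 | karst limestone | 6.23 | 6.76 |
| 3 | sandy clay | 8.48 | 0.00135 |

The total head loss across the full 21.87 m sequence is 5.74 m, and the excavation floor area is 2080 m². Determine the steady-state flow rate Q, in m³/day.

1.90

Flow is perpendicular to layering, so the layers act in series and the equivalent K is the thickness-weighted harmonic mean.
Total thickness L = 7.16 + 6.23 + 8.48 = 21.87 m.
Σ(b_i/K_i) = 7.16/9.73 + 6.23/6.76 + 8.48/0.00135 = 6283 d.
K_eq = L / Σ(b_i/K_i) = 21.87 / 6283 = 0.003481 m/day.
Q = K_eq · A · (Δh/L) = 0.003481 × 2080 × (5.74/21.87) = 1.900 m³/day.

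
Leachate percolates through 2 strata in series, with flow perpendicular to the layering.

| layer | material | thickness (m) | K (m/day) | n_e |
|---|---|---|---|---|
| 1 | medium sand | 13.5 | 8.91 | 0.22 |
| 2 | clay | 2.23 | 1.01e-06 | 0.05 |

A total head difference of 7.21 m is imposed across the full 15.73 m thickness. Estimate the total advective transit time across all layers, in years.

2580

With flow normal to the layers, continuity requires the same specific discharge q through every layer.
Σ(b_i/K_i) = 13.5/8.91 + 2.23/1.01e-06 = 2.208e+06 d.
q = Δh / Σ(b_i/K_i) = 7.21 / 2.208e+06 = 3.266e-06 m/day.
In each layer the seepage velocity is v_i = q/n_i, so the layer transit time is t_i = b_i·n_i / q:
  layer 1 (medium sand): t_1 = 13.5 × 0.22 / 3.266e-06 = 9.095e+05 d
  layer 2 (clay): t_2 = 2.23 × 0.05 / 3.266e-06 = 34145 d
Total t = Σ t_i = 9.436e+05 days = 2584 years.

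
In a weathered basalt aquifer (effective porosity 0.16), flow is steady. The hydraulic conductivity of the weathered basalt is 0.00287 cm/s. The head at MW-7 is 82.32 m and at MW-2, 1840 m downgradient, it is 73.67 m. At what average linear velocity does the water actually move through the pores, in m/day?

Convert K: 0.00287 cm/s × 864 = 2.480 m/day.
Hydraulic gradient i = (82.32 − 73.67) / 1840 = 8.65 / 1840 = 0.004701.
Darcy flux q = K · i = 2.480 × 0.004701 = 0.01166 m/day.
Seepage velocity v = q / n_e = 0.01166 / 0.16 = 0.07286 m/day.

0.0729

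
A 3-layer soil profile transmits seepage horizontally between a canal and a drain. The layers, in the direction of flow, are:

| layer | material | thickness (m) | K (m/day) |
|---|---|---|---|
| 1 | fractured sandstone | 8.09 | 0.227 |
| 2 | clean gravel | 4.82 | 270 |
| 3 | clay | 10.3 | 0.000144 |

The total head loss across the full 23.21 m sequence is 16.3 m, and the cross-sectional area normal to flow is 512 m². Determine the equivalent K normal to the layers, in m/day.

0.000324

Flow is perpendicular to layering, so the layers act in series and the equivalent K is the thickness-weighted harmonic mean.
Total thickness L = 8.09 + 4.82 + 10.3 = 23.21 m.
Σ(b_i/K_i) = 8.09/0.227 + 4.82/270 + 10.3/0.000144 = 71563 d.
K_eq = L / Σ(b_i/K_i) = 23.21 / 71563 = 0.0003243 m/day.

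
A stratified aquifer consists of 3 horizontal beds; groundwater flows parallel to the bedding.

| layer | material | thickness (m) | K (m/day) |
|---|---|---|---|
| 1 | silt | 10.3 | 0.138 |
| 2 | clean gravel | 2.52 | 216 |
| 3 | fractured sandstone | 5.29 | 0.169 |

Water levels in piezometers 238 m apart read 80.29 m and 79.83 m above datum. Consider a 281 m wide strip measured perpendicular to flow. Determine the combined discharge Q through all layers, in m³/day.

Flow is parallel to layering, so each bed carries its own Darcy discharge and the transmissivities add.
Σ(K_i·b_i) = 0.138×10.3 + 216×2.52 + 0.169×5.29 = 546.6 m²/day.
Hydraulic gradient i = (80.29 − 79.83) / 238 = 0.46 / 238 = 0.001933.
Q = Σ(K_i·b_i) · W · i = 546.6 × 281 × 0.001933 = 296.9 m³/day.

297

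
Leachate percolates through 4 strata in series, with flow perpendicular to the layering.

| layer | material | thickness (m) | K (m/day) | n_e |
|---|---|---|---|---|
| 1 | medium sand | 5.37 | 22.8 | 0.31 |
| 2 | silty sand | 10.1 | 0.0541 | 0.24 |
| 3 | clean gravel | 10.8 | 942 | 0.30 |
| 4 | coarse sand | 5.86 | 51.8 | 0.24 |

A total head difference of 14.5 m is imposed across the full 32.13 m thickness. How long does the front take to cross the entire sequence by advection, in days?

113

With flow normal to the layers, continuity requires the same specific discharge q through every layer.
Σ(b_i/K_i) = 5.37/22.8 + 10.1/0.0541 + 10.8/942 + 5.86/51.8 = 187.1 d.
q = Δh / Σ(b_i/K_i) = 14.5 / 187.1 = 0.07752 m/day.
In each layer the seepage velocity is v_i = q/n_i, so the layer transit time is t_i = b_i·n_i / q:
  layer 1 (medium sand): t_1 = 5.37 × 0.31 / 0.07752 = 21.47 d
  layer 2 (silty sand): t_2 = 10.1 × 0.24 / 0.07752 = 31.27 d
  layer 3 (clean gravel): t_3 = 10.8 × 0.30 / 0.07752 = 41.80 d
  layer 4 (coarse sand): t_4 = 5.86 × 0.24 / 0.07752 = 18.14 d
Total t = Σ t_i = 112.7 days.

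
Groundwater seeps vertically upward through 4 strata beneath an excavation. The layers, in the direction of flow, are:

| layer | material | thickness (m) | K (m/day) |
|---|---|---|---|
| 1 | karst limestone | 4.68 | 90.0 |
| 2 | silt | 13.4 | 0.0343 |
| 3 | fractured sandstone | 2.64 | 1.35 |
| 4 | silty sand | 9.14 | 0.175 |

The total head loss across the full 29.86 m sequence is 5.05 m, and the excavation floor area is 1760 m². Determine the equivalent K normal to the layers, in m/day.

Flow is perpendicular to layering, so the layers act in series and the equivalent K is the thickness-weighted harmonic mean.
Total thickness L = 4.68 + 13.4 + 2.64 + 9.14 = 29.86 m.
Σ(b_i/K_i) = 4.68/90.0 + 13.4/0.0343 + 2.64/1.35 + 9.14/0.175 = 444.9 d.
K_eq = L / Σ(b_i/K_i) = 29.86 / 444.9 = 0.06712 m/day.

0.0671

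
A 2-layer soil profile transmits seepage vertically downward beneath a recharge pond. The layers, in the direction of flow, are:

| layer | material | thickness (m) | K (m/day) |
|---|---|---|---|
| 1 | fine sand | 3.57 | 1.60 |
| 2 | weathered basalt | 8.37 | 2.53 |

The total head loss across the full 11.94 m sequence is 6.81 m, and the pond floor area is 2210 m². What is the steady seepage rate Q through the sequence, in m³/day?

Flow is perpendicular to layering, so the layers act in series and the equivalent K is the thickness-weighted harmonic mean.
Total thickness L = 3.57 + 8.37 = 11.94 m.
Σ(b_i/K_i) = 3.57/1.60 + 8.37/2.53 = 5.540 d.
K_eq = L / Σ(b_i/K_i) = 11.94 / 5.540 = 2.155 m/day.
Q = K_eq · A · (Δh/L) = 2.155 × 2210 × (6.81/11.94) = 2717 m³/day.

2720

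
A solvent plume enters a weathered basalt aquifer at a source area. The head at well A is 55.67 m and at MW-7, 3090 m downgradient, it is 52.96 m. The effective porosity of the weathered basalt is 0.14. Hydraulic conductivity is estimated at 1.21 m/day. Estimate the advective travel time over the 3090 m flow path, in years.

1120

Hydraulic gradient i = (55.67 − 52.96) / 3090 = 2.71 / 3090 = 0.0008770.
Darcy flux q = K · i = 1.210 × 0.0008770 = 0.001061 m/day.
Seepage velocity v = q / n_e = 0.001061 / 0.14 = 0.007580 m/day.
Travel time t = L / v = 3090 / 0.007580 = 4.077e+05 days = 1116 years.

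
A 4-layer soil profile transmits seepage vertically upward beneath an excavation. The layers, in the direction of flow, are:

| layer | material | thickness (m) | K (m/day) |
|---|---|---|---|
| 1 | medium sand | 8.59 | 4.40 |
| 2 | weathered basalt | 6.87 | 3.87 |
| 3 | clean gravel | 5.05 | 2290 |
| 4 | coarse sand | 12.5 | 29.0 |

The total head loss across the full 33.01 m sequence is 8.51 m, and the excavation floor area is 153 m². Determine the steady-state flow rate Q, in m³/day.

Flow is perpendicular to layering, so the layers act in series and the equivalent K is the thickness-weighted harmonic mean.
Total thickness L = 8.59 + 6.87 + 5.05 + 12.5 = 33.01 m.
Σ(b_i/K_i) = 8.59/4.40 + 6.87/3.87 + 5.05/2290 + 12.5/29.0 = 4.161 d.
K_eq = L / Σ(b_i/K_i) = 33.01 / 4.161 = 7.934 m/day.
Q = K_eq · A · (Δh/L) = 7.934 × 153 × (8.51/33.01) = 312.9 m³/day.

313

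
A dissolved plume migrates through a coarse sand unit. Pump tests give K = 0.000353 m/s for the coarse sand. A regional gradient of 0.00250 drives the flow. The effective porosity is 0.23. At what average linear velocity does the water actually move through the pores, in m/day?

0.332

Convert K: 0.000353 m/s × 86400 = 30.50 m/day.
Hydraulic gradient i = 0.00250.
Darcy flux q = K · i = 30.50 × 0.002500 = 0.07625 m/day.
Seepage velocity v = q / n_e = 0.07625 / 0.23 = 0.3315 m/day.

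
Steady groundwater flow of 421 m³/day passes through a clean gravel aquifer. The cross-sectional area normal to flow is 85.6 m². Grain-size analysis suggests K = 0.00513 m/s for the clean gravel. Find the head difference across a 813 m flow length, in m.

Convert K: 0.00513 m/s × 86400 = 443.2 m/day.
From Q = K·A·i, i = Q / (K·A) = 421 / (443.2 × 85.60) = 0.01110.
Head loss Δh = i · L = 0.01110 × 813 = 9.021 m.

9.02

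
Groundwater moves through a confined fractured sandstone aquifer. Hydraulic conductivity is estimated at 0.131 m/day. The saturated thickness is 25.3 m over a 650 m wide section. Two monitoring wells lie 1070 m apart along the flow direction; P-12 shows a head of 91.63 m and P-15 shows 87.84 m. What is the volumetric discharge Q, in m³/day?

7.63

Cross-sectional area A = 650 × 25.3 = 16445 m².
Hydraulic gradient i = (91.63 − 87.84) / 1070 = 3.79 / 1070 = 0.003542.
Darcy's law: Q = K · A · i = 0.1310 × 16445 × 0.003542 = 7.631 m³/day.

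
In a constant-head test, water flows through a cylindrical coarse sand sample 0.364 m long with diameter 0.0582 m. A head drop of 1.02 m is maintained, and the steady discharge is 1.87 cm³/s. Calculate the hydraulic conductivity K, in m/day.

Cross-sectional area A = π·(d/2)² = π × (0.0582/2)² = 0.002660 m².
Convert discharge: 1.87 cm³/s = 1.870e-06 m³/s.
Darcy's law rearranged: K = Q·L / (A·Δh) = 1.870e-06 × 0.364 / (0.002660 × 1.02) = 0.0002508 m/s = 21.67 m/day.

21.7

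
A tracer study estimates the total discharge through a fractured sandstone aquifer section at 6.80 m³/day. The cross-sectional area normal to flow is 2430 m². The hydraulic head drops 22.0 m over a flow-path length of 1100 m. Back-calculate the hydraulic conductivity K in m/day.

Hydraulic gradient i = Δh / L = 22.0 / 1100 = 0.02000.
From Q = K·A·i, K = Q / (A·i) = 6.80 / (2430 × 0.02000) = 0.1399 m/day.

0.140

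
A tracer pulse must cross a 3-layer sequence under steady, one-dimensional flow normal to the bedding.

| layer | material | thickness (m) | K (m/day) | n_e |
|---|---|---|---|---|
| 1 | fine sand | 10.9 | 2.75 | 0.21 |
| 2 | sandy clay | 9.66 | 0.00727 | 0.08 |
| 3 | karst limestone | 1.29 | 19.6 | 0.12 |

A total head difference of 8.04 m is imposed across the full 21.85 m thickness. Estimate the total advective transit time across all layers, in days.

With flow normal to the layers, continuity requires the same specific discharge q through every layer.
Σ(b_i/K_i) = 10.9/2.75 + 9.66/0.00727 + 1.29/19.6 = 1333 d.
q = Δh / Σ(b_i/K_i) = 8.04 / 1333 = 0.006033 m/day.
In each layer the seepage velocity is v_i = q/n_i, so the layer transit time is t_i = b_i·n_i / q:
  layer 1 (fine sand): t_1 = 10.9 × 0.21 / 0.006033 = 379.4 d
  layer 2 (sandy clay): t_2 = 9.66 × 0.08 / 0.006033 = 128.1 d
  layer 3 (karst limestone): t_3 = 1.29 × 0.12 / 0.006033 = 25.66 d
Total t = Σ t_i = 533.2 days.

533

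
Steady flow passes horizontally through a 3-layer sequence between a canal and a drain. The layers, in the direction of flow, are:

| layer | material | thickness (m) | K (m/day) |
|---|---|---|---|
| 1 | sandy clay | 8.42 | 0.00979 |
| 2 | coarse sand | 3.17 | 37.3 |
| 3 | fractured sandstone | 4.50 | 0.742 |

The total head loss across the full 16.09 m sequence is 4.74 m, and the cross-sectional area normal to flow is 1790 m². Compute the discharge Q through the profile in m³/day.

Flow is perpendicular to layering, so the layers act in series and the equivalent K is the thickness-weighted harmonic mean.
Total thickness L = 8.42 + 3.17 + 4.50 = 16.09 m.
Σ(b_i/K_i) = 8.42/0.00979 + 3.17/37.3 + 4.50/0.742 = 866.2 d.
K_eq = L / Σ(b_i/K_i) = 16.09 / 866.2 = 0.01858 m/day.
Q = K_eq · A · (Δh/L) = 0.01858 × 1790 × (4.74/16.09) = 9.795 m³/day.

9.80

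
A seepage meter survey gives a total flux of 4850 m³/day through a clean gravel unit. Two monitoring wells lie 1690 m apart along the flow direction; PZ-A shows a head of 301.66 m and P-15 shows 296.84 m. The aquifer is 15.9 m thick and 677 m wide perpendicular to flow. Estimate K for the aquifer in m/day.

Cross-sectional area A = 677 × 15.9 = 10764 m².
Hydraulic gradient i = (301.66 − 296.84) / 1690 = 4.82 / 1690 = 0.002852.
From Q = K·A·i, K = Q / (A·i) = 4850 / (10764 × 0.002852) = 158.0 m/day.

158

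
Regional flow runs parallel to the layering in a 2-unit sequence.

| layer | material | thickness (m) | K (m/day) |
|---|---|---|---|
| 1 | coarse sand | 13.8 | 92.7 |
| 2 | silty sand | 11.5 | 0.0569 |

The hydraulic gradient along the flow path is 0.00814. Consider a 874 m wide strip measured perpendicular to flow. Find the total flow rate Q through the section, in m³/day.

9110

Flow is parallel to layering, so each bed carries its own Darcy discharge and the transmissivities add.
Σ(K_i·b_i) = 92.7×13.8 + 0.0569×11.5 = 1280 m²/day.
Hydraulic gradient i = 0.00814.
Q = Σ(K_i·b_i) · W · i = 1280 × 874 × 0.008140 = 9106 m³/day.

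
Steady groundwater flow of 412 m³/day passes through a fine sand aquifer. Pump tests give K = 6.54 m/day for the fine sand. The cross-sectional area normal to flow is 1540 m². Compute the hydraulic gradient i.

From Q = K·A·i, i = Q / (K·A) = 412 / (6.540 × 1540) = 0.04091.

0.0409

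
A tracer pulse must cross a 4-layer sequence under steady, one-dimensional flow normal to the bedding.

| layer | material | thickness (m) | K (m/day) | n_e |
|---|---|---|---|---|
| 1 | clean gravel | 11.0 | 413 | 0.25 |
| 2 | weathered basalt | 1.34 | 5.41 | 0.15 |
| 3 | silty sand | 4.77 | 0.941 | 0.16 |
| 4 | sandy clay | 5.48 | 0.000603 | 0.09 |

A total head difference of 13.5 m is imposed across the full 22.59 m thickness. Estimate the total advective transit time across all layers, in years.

With flow normal to the layers, continuity requires the same specific discharge q through every layer.
Σ(b_i/K_i) = 11.0/413 + 1.34/5.41 + 4.77/0.941 + 5.48/0.000603 = 9093 d.
q = Δh / Σ(b_i/K_i) = 13.5 / 9093 = 0.001485 m/day.
In each layer the seepage velocity is v_i = q/n_i, so the layer transit time is t_i = b_i·n_i / q:
  layer 1 (clean gravel): t_1 = 11.0 × 0.25 / 0.001485 = 1852 d
  layer 2 (weathered basalt): t_2 = 1.34 × 0.15 / 0.001485 = 135.4 d
  layer 3 (silty sand): t_3 = 4.77 × 0.16 / 0.001485 = 514.1 d
  layer 4 (sandy clay): t_4 = 5.48 × 0.09 / 0.001485 = 332.2 d
Total t = Σ t_i = 2834 days = 7.759 years.

7.76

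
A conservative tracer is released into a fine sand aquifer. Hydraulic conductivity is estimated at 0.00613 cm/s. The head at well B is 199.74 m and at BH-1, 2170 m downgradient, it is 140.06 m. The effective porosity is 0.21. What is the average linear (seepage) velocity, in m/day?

0.694

Convert K: 0.00613 cm/s × 864 = 5.296 m/day.
Hydraulic gradient i = (199.74 − 140.06) / 2170 = 59.68 / 2170 = 0.02750.
Darcy flux q = K · i = 5.296 × 0.02750 = 0.1457 m/day.
Seepage velocity v = q / n_e = 0.1457 / 0.21 = 0.6936 m/day.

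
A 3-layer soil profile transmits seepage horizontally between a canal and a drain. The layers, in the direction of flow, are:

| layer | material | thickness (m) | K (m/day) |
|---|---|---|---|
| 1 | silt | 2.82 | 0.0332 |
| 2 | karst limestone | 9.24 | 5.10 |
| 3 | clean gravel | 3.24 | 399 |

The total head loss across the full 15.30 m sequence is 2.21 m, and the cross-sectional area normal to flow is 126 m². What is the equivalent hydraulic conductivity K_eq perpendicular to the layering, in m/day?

Flow is perpendicular to layering, so the layers act in series and the equivalent K is the thickness-weighted harmonic mean.
Total thickness L = 2.82 + 9.24 + 3.24 = 15.30 m.
Σ(b_i/K_i) = 2.82/0.0332 + 9.24/5.10 + 3.24/399 = 86.76 d.
K_eq = L / Σ(b_i/K_i) = 15.30 / 86.76 = 0.1763 m/day.

0.176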